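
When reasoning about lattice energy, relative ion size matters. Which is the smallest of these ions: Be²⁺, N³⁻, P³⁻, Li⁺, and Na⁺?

Electron counts and nuclear charges: Be²⁺: 2 e⁻, Z=4, Li⁺: 2 e⁻, Z=3, Na⁺: 10 e⁻, Z=11, N³⁻: 10 e⁻, Z=7, P³⁻: 18 e⁻, Z=15. Be²⁺ < Li⁺ (both 2 e⁻, Z=4>3); Li⁺ < Na⁺ (same group, period 2 vs 3); Na⁺ < N³⁻ (both 10 e⁻, Z=11>7); N³⁻ < P³⁻ (same group, period 2 vs 3).

Be²⁺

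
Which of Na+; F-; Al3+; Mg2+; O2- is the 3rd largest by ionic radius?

Na+

Isoelectronic series (10 e⁻ each). Size is set by nuclear charge: more protons means a smaller ion. Al3+ (Z=13), Mg2+ (Z=12), Na+ (Z=11), F- (Z=9), O2- (Z=8).
So the order is Al3+ < Mg2+ < Na+ < F- < O2-; the 3rd-largest ion is Na+.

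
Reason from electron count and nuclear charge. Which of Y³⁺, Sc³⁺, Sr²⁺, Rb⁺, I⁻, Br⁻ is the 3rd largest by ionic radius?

Rb⁺

Tabulating Z and e⁻: Sc³⁺ (Z=21, 18 e⁻), Y³⁺ (Z=39, 36 e⁻), Sr²⁺ (Z=38, 36 e⁻), Rb⁺ (Z=37, 36 e⁻), Br⁻ (Z=35, 36 e⁻), I⁻ (Z=53, 54 e⁻). Sc³⁺ < Y³⁺ (same group, period 4 vs 5); Y³⁺ < Sr²⁺ (isoelectronic, higher Z=39 is smaller); Sr²⁺ < Rb⁺ (isoelectronic, higher Z=38 is smaller); Rb⁺ < Br⁻ (isoelectronic, higher Z=37 is smaller); Br⁻ < I⁻ (same group, 1 shell fewer).
So the order is Sc³⁺ < Y³⁺ < Sr²⁺ < Rb⁺ < Br⁻ < I⁻; the 3rd-largest ion is Rb⁺.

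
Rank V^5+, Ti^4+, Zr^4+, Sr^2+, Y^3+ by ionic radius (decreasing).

Sr^2+ > Y^3+ > Zr^4+ > Ti^4+ > V^5+

First list Z and electron count for each: V^5+ (Z=23, 18 e⁻), Ti^4+ (Z=22, 18 e⁻), Zr^4+ (Z=40, 36 e⁻), Y^3+ (Z=39, 36 e⁻), Sr^2+ (Z=38, 36 e⁻). V^5+ < Ti^4+ (both 18 e⁻, Z=23>22); Ti^4+ < Zr^4+ (same group, 1 shell fewer); Zr^4+ < Y^3+ (isoelectronic, higher Z=40 is smaller); Y^3+ < Sr^2+ (both 36 e⁻, Z=39>38).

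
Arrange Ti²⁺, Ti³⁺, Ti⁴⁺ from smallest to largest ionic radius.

Ti⁴⁺ < Ti³⁺ < Ti²⁺

These are all Ti ions. Removing more electrons (higher positive charge) pulls the remaining electrons in closer, so Ti⁴⁺ is smallest and Ti²⁺ is largest.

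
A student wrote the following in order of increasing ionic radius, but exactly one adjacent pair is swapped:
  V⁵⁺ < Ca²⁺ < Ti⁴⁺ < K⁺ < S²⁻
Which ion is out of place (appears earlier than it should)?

Ca²⁺

Scanning neighbour by neighbour, only Ca²⁺/Ti⁴⁺ violates a trend: they are isoelectronic (18 e⁻) and Ti has more protons than Ca (22 vs 20), making Ti⁴⁺ smaller. That makes Ca²⁺ the one sitting a position early relative to where it belongs.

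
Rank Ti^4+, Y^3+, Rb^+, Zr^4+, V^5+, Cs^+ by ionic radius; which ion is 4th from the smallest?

V^5+ has 18 e⁻ (Z=23), Ti^4+ has 18 e⁻ (Z=22), Zr^4+ has 36 e⁻ (Z=40), Y^3+ has 36 e⁻ (Z=39), Rb^+ has 36 e⁻ (Z=37), Cs^+ has 54 e⁻ (Z=55). V^5+ < Ti^4+ (isoelectronic, higher Z=23 is smaller); Ti^4+ < Zr^4+ (same group, 1 shell fewer); Zr^4+ < Y^3+ (both 36 e⁻, Z=40>39); Y^3+ < Rb^+ (both 36 e⁻, Z=39>37); Rb^+ < Cs^+ (same group, period 5 vs 6).
Ordering: V^5+ < Ti^4+ < Zr^4+ < Y^3+ < Rb^+ < Cs^+. The 4th smallest is Y^3+.

Y^3+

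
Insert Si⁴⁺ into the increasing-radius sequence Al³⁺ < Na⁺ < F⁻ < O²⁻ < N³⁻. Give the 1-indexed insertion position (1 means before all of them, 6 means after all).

These species are isoelectronic with 10 electrons. The only difference is the number of protons: Si⁴⁺ (Z=14), Al³⁺ (Z=13), Na⁺ (Z=11), F⁻ (Z=9), O²⁻ (Z=8), N³⁻ (Z=7). The strongest nuclear pull (Si⁴⁺) gives the smallest ion.
The complete sequence is Si⁴⁺ < Al³⁺ < Na⁺ < F⁻ < O²⁻ < N³⁻. Si⁴⁺ sits at position 1.

1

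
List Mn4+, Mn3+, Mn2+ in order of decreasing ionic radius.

Mn2+ > Mn3+ > Mn4+

These are all Mn ions. Removing more electrons (higher positive charge) pulls the remaining electrons in closer, so Mn4+ is smallest and Mn2+ is largest.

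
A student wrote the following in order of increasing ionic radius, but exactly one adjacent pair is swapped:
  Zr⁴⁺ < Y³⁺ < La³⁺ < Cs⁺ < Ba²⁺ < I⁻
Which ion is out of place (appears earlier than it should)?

Cs⁺

Compare adjacent ions: both have 54 electrons but Z(Ba)=56 > Z(Cs)=55, so Ba²⁺ should be the smaller of the two — yet in this increasing list Cs⁺ sits before Ba²⁺. Nothing else is reversed, so Cs⁺ should move one place to the right.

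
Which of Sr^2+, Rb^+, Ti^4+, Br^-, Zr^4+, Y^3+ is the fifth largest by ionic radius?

Zr^4+

Electron counts and nuclear charges: Ti^4+ has 18 e⁻ (Z=22), Zr^4+ has 36 e⁻ (Z=40), Y^3+ has 36 e⁻ (Z=39), Sr^2+ has 36 e⁻ (Z=38), Rb^+ has 36 e⁻ (Z=37), Br^- has 36 e⁻ (Z=35). Ti^4+ < Zr^4+ (same group, period 4 vs 5); Zr^4+ < Y^3+ (isoelectronic, higher Z=40 is smaller); Y^3+ < Sr^2+ (isoelectronic, higher Z=39 is smaller); Sr^2+ < Rb^+ (both 36 e⁻, Z=38>37); Rb^+ < Br^- (both 36 e⁻, Z=37>35).
Full ascending order: Ti^4+ < Zr^4+ < Y^3+ < Sr^2+ < Rb^+ < Br^-. Counting from the largest, position 5 is Zr^4+.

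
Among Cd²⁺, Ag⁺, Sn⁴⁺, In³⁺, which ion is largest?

All of these have 46 electrons (isoelectronic). With the same electron cloud, the ion with the most protons pulls it in tightest. Nuclear charges: Sn⁴⁺ (Z=50), In³⁺ (Z=49), Cd²⁺ (Z=48), Ag⁺ (Z=47). Highest Z is smallest.

Ag⁺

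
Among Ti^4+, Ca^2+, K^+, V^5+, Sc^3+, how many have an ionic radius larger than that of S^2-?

0

Each ion has 18 electrons. The ranking follows nuclear charge in reverse — greater Z gives a smaller radius. V^5+ (Z=23), Ti^4+ (Z=22), Sc^3+ (Z=21), Ca^2+ (Z=20), K^+ (Z=19), S^2- (Z=16).
Relative to S^2-, the ions that are larger are none. Count: 0.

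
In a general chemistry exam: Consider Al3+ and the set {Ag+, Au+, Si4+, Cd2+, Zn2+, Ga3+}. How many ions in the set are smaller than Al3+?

Work out protons and electrons: Si4+: 10 e⁻, Z=14, Al3+: 10 e⁻, Z=13, Ga3+: 28 e⁻, Z=31, Zn2+: 28 e⁻, Z=30, Cd2+: 46 e⁻, Z=48, Ag+: 46 e⁻, Z=47, Au+: 78 e⁻, Z=79. Si4+ < Al3+ (both 10 e⁻, Z=14>13); Al3+ < Ga3+ (same group, period 3 vs 4); Ga3+ < Zn2+ (isoelectronic, higher Z=31 is smaller); Zn2+ < Cd2+ (same group, 1 shell fewer); Cd2+ < Ag+ (both 46 e⁻, Z=48>47); Ag+ < Au+ (same group, period 5 vs 6).
Relative to Al3+, the ions that are smaller are Si4+. So 1 is smaller.

1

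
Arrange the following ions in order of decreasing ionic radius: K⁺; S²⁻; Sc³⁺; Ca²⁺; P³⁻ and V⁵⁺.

P³⁻ > S²⁻ > K⁺ > Ca²⁺ > Sc³⁺ > V⁵⁺

These species are isoelectronic with 18 electrons. The only difference is the number of protons: V⁵⁺ (Z=23), Sc³⁺ (Z=21), Ca²⁺ (Z=20), K⁺ (Z=19), S²⁻ (Z=16), P³⁻ (Z=15). The strongest nuclear pull (V⁵⁺) gives the smallest ion.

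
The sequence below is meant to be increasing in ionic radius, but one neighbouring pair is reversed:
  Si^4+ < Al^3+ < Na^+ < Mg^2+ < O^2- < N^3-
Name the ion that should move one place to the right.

The pair Na^+, Mg^2+ is the wrong way round — both have 10 electrons but Z(Mg)=12 > Z(Na)=11, so Mg^2+ should be the smaller of the two. All other adjacent pairs agree with periodic trends, so Na^+ is the misplaced ion.

Na^+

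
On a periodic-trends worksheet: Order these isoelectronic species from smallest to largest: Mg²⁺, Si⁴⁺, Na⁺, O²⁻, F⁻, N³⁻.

Si⁴⁺ < Mg²⁺ < Na⁺ < F⁻ < O²⁻ < N³⁻

Each ion has 10 electrons. The ranking follows nuclear charge in reverse — greater Z gives a smaller radius. Si⁴⁺ (Z=14), Mg²⁺ (Z=12), Na⁺ (Z=11), F⁻ (Z=9), O²⁻ (Z=8), N³⁻ (Z=7).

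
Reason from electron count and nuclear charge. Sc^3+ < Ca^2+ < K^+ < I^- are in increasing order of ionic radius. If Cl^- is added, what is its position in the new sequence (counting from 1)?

4

First list Z and electron count for each: Sc^3+ (Z=21, 18 e⁻), Ca^2+ (Z=20, 18 e⁻), K^+ (Z=19, 18 e⁻), Cl^- (Z=17, 18 e⁻), I^- (Z=53, 54 e⁻). Sc^3+ < Ca^2+ (isoelectronic, higher Z=21 is smaller); Ca^2+ < K^+ (isoelectronic, higher Z=20 is smaller); K^+ < Cl^- (both 18 e⁻, Z=19>17); Cl^- < I^- (same group, 2 shells fewer).
Putting Cl^- in gives Sc^3+ < Ca^2+ < K^+ < Cl^- < I^-; it lands at slot 4.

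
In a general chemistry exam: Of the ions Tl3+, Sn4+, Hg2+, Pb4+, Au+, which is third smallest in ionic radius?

Tabulating Z and e⁻: Sn4+: 46 e⁻, Z=50, Pb4+: 78 e⁻, Z=82, Tl3+: 78 e⁻, Z=81, Hg2+: 78 e⁻, Z=80, Au+: 78 e⁻, Z=79. Sn4+ < Pb4+ (same group, period 5 vs 6); Pb4+ < Tl3+ (isoelectronic, higher Z=82 is smaller); Tl3+ < Hg2+ (isoelectronic, higher Z=81 is smaller); Hg2+ < Au+ (isoelectronic, higher Z=80 is smaller).
Ordering: Sn4+ < Pb4+ < Tl3+ < Hg2+ < Au+. The third smallest is Tl3+.

Tl3+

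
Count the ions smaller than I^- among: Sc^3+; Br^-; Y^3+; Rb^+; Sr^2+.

First list Z and electron count for each: Sc^3+ has 18 e⁻ (Z=21), Y^3+ has 36 e⁻ (Z=39), Sr^2+ has 36 e⁻ (Z=38), Rb^+ has 36 e⁻ (Z=37), Br^- has 36 e⁻ (Z=35), I^- has 54 e⁻ (Z=53). Sc^3+ < Y^3+ (same group, 1 shell fewer); Y^3+ < Sr^2+ (isoelectronic, higher Z=39 is smaller); Sr^2+ < Rb^+ (isoelectronic, higher Z=38 is smaller); Rb^+ < Br^- (both 36 e⁻, Z=37>35); Br^- < I^- (same group, 1 shell fewer).
Ordering all of them (including I^-) by radius gives Sc^3+ < Y^3+ < Sr^2+ < Rb^+ < Br^- < I^-. That's 5.

5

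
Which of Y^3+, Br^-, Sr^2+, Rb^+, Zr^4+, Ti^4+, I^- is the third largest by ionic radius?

Rb^+

First list Z and electron count for each: Ti^4+: 18 e⁻, Z=22, Zr^4+: 36 e⁻, Z=40, Y^3+: 36 e⁻, Z=39, Sr^2+: 36 e⁻, Z=38, Rb^+: 36 e⁻, Z=37, Br^-: 36 e⁻, Z=35, I^-: 54 e⁻, Z=53. Ti^4+ < Zr^4+ (same group, 1 shell fewer); Zr^4+ < Y^3+ (both 36 e⁻, Z=40>39); Y^3+ < Sr^2+ (both 36 e⁻, Z=39>38); Sr^2+ < Rb^+ (isoelectronic, higher Z=38 is smaller); Rb^+ < Br^- (both 36 e⁻, Z=37>35); Br^- < I^- (same group, 1 shell fewer).
Full ascending order: Ti^4+ < Zr^4+ < Y^3+ < Sr^2+ < Rb^+ < Br^- < I^-. Counting from the largest, position 3 is Rb^+.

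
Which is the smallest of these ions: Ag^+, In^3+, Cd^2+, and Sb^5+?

Sb^5+

These species are isoelectronic with 46 electrons. The only difference is the number of protons: Sb^5+ (Z=51), In^3+ (Z=49), Cd^2+ (Z=48), Ag^+ (Z=47). The strongest nuclear pull (Sb^5+) gives the smallest ion.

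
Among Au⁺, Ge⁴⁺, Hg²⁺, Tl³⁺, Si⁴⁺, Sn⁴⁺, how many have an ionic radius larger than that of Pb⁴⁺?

3

Work out protons and electrons: Si⁴⁺: 10 e⁻, Z=14, Ge⁴⁺: 28 e⁻, Z=32, Sn⁴⁺: 46 e⁻, Z=50, Pb⁴⁺: 78 e⁻, Z=82, Tl³⁺: 78 e⁻, Z=81, Hg²⁺: 78 e⁻, Z=80, Au⁺: 78 e⁻, Z=79. Si⁴⁺ < Ge⁴⁺ (same group, period 3 vs 4); Ge⁴⁺ < Sn⁴⁺ (same group, 1 shell fewer); Sn⁴⁺ < Pb⁴⁺ (same group, 1 shell fewer); Pb⁴⁺ < Tl³⁺ (both 78 e⁻, Z=82>81); Tl³⁺ < Hg²⁺ (both 78 e⁻, Z=81>80); Hg²⁺ < Au⁺ (isoelectronic, higher Z=80 is smaller).
Overall: Si⁴⁺ < Ge⁴⁺ < Sn⁴⁺ < Pb⁴⁺ < Tl³⁺ < Hg²⁺ < Au⁺. Pb⁴⁺ has 3 below it and 3 above. That's 3.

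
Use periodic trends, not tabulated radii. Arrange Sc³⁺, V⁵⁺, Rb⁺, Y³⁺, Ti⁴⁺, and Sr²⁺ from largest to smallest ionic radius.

Rb⁺ > Sr²⁺ > Y³⁺ > Sc³⁺ > Ti⁴⁺ > V⁵⁺

First list Z and electron count for each: V⁵⁺: 18 e⁻, Z=23, Ti⁴⁺: 18 e⁻, Z=22, Sc³⁺: 18 e⁻, Z=21, Y³⁺: 36 e⁻, Z=39, Sr²⁺: 36 e⁻, Z=38, Rb⁺: 36 e⁻, Z=37. V⁵⁺ < Ti⁴⁺ (both 18 e⁻, Z=23>22); Ti⁴⁺ < Sc³⁺ (isoelectronic, higher Z=22 is smaller); Sc³⁺ < Y³⁺ (same group, 1 shell fewer); Y³⁺ < Sr²⁺ (isoelectronic, higher Z=39 is smaller); Sr²⁺ < Rb⁺ (isoelectronic, higher Z=38 is smaller).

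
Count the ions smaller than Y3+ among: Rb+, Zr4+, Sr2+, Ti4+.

2

First list Z and electron count for each: Ti4+ has 18 e⁻ (Z=22), Zr4+ has 36 e⁻ (Z=40), Y3+ has 36 e⁻ (Z=39), Sr2+ has 36 e⁻ (Z=38), Rb+ has 36 e⁻ (Z=37). Ti4+ < Zr4+ (same group, 1 shell fewer); Zr4+ < Y3+ (both 36 e⁻, Z=40>39); Y3+ < Sr2+ (both 36 e⁻, Z=39>38); Sr2+ < Rb+ (both 36 e⁻, Z=38>37).
Overall: Ti4+ < Zr4+ < Y3+ < Sr2+ < Rb+. Y3+ has 2 below it and 2 above. Count: 2.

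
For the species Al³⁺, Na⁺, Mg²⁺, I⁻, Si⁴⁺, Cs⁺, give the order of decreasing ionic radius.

I⁻ > Cs⁺ > Na⁺ > Mg²⁺ > Al³⁺ > Si⁴⁺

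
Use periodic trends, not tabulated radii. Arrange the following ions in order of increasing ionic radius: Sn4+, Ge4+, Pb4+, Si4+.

Same group, same charge. Going down the group adds an extra shell of electrons, so the ion gets larger: Si4+ is highest in the group and smallest.

Si4+ < Ge4+ < Sn4+ < Pb4+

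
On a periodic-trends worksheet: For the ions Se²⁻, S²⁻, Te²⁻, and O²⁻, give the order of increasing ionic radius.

O²⁻ < S²⁻ < Se²⁻ < Te²⁻

These ions sit in one column with identical charge. Each step down the periodic table adds a principal shell, increasing the radius.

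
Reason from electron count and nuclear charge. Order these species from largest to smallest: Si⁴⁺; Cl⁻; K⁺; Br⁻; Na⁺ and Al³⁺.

Br⁻ > Cl⁻ > K⁺ > Na⁺ > Al³⁺ > Si⁴⁺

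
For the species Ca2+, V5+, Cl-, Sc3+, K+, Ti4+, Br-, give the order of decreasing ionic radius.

Electron counts and nuclear charges: V5+ (Z=23, 18 e⁻), Ti4+ (Z=22, 18 e⁻), Sc3+ (Z=21, 18 e⁻), Ca2+ (Z=20, 18 e⁻), K+ (Z=19, 18 e⁻), Cl- (Z=17, 18 e⁻), Br- (Z=35, 36 e⁻). V5+ < Ti4+ (both 18 e⁻, Z=23>22); Ti4+ < Sc3+ (both 18 e⁻, Z=22>21); Sc3+ < Ca2+ (both 18 e⁻, Z=21>20); Ca2+ < K+ (both 18 e⁻, Z=20>19); K+ < Cl- (isoelectronic, higher Z=19 is smaller); Cl- < Br- (same group, 1 shell fewer).

Br- > Cl- > K+ > Ca2+ > Sc3+ > Ti4+ > V5+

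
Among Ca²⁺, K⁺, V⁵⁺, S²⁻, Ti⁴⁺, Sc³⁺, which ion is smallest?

V⁵⁺

These species are isoelectronic with 18 electrons. The only difference is the number of protons: V⁵⁺ (Z=23), Ti⁴⁺ (Z=22), Sc³⁺ (Z=21), Ca²⁺ (Z=20), K⁺ (Z=19), S²⁻ (Z=16). The strongest nuclear pull (V⁵⁺) gives the smallest ion.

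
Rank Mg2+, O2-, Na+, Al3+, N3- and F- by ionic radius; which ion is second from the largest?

These species are isoelectronic with 10 electrons. The only difference is the number of protons: Al3+ (Z=13), Mg2+ (Z=12), Na+ (Z=11), F- (Z=9), O2- (Z=8), N3- (Z=7). The strongest nuclear pull (Al3+) gives the smallest ion.
So the order is Al3+ < Mg2+ < Na+ < F- < O2- < N3-; the 2nd-largest ion is O2-.

O2-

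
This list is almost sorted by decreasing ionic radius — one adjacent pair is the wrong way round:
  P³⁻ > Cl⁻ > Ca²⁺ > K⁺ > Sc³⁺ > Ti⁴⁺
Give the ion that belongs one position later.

Scanning neighbour by neighbour, only Ca²⁺/K⁺ violates a trend: both have 18 electrons but Z(Ca)=20 > Z(K)=19, so Ca²⁺ should be the smaller of the two. That makes Ca²⁺ the one sitting a position early relative to where it belongs.

Ca²⁺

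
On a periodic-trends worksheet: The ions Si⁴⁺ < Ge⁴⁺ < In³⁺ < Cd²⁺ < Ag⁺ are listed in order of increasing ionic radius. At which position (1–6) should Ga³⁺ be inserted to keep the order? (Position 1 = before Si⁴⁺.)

Electron counts and nuclear charges: Si⁴⁺ (Z=14, 10 e⁻), Ge⁴⁺ (Z=32, 28 e⁻), Ga³⁺ (Z=31, 28 e⁻), In³⁺ (Z=49, 46 e⁻), Cd²⁺ (Z=48, 46 e⁻), Ag⁺ (Z=47, 46 e⁻). Si⁴⁺ < Ge⁴⁺ (same group, 1 shell fewer); Ge⁴⁺ < Ga³⁺ (isoelectronic, higher Z=32 is smaller); Ga³⁺ < In³⁺ (same group, 1 shell fewer); In³⁺ < Cd²⁺ (isoelectronic, higher Z=49 is smaller); Cd²⁺ < Ag⁺ (both 46 e⁻, Z=48>47).
Putting Ga³⁺ in gives Si⁴⁺ < Ge⁴⁺ < Ga³⁺ < In³⁺ < Cd²⁺ < Ag⁺; it lands at slot 3.

3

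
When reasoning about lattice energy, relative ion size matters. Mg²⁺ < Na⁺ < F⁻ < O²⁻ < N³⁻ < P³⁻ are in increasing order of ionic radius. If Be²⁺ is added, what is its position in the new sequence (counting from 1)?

Work out protons and electrons: Be²⁺ has 2 e⁻ (Z=4), Mg²⁺ has 10 e⁻ (Z=12), Na⁺ has 10 e⁻ (Z=11), F⁻ has 10 e⁻ (Z=9), O²⁻ has 10 e⁻ (Z=8), N³⁻ has 10 e⁻ (Z=7), P³⁻ has 18 e⁻ (Z=15). Be²⁺ < Mg²⁺ (same group, period 2 vs 3); Mg²⁺ < Na⁺ (both 10 e⁻, Z=12>11); Na⁺ < F⁻ (isoelectronic, higher Z=11 is smaller); F⁻ < O²⁻ (isoelectronic, higher Z=9 is smaller); O²⁻ < N³⁻ (isoelectronic, higher Z=8 is smaller); N³⁻ < P³⁻ (same group, period 2 vs 3).
With Be²⁺ included the full order is Be²⁺ < Mg²⁺ < Na⁺ < F⁻ < O²⁻ < N³⁻ < P³⁻, so it takes position 1.

1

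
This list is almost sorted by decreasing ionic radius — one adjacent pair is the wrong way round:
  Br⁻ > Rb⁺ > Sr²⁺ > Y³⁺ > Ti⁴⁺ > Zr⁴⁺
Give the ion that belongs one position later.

Ti⁴⁺

Scanning neighbour by neighbour, only Ti⁴⁺/Zr⁴⁺ violates a trend: Ti⁴⁺ and Zr⁴⁺ are in one column with the same charge; the lighter period-4 ion has one fewer shell and is smaller. That makes Ti⁴⁺ the one sitting a position early relative to where it belongs.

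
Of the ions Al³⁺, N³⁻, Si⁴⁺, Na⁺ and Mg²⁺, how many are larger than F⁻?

Each ion has 10 electrons. The ranking follows nuclear charge in reverse — greater Z gives a smaller radius. Si⁴⁺ (Z=14), Al³⁺ (Z=13), Mg²⁺ (Z=12), Na⁺ (Z=11), F⁻ (Z=9), N³⁻ (Z=7).
Placing each against F⁻: smaller — Si⁴⁺, Al³⁺, Mg²⁺, Na⁺; larger — N³⁻. Count: 1.

1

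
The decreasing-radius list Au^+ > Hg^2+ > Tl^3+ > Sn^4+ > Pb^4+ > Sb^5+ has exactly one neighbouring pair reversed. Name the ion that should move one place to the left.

Pb^4+

Check each adjacent pair. Sn^4+ and Pb^4+ are reversed: Sn^4+ and Pb^4+ are in one column with the same charge; the lighter period-5 ion has one fewer shell and is smaller. No other neighbouring pair contradicts the periodic trends, so Pb^4+ is the ion listed too late.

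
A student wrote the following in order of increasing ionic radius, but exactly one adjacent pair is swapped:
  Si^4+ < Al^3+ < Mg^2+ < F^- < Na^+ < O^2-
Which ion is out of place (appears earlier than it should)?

The pair F^-, Na^+ is the wrong way round — they are isoelectronic (10 e⁻) and Na has more protons than F (11 vs 9), making Na^+ smaller. All other adjacent pairs agree with periodic trends, so F^- is the misplaced ion.

F^-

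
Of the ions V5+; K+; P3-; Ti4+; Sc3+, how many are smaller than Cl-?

These species are isoelectronic with 18 electrons. The only difference is the number of protons: V5+ (Z=23), Ti4+ (Z=22), Sc3+ (Z=21), K+ (Z=19), Cl- (Z=17), P3- (Z=15). The strongest nuclear pull (V5+) gives the smallest ion.
Overall: V5+ < Ti4+ < Sc3+ < K+ < Cl- < P3-. Cl- has 4 below it and 1 above. Count: 4.

4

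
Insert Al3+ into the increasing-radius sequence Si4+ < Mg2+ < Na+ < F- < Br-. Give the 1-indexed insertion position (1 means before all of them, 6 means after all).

Tabulating Z and e⁻: Si4+ (Z=14, 10 e⁻), Al3+ (Z=13, 10 e⁻), Mg2+ (Z=12, 10 e⁻), Na+ (Z=11, 10 e⁻), F- (Z=9, 10 e⁻), Br- (Z=35, 36 e⁻). Si4+ < Al3+ (isoelectronic, higher Z=14 is smaller); Al3+ < Mg2+ (isoelectronic, higher Z=13 is smaller); Mg2+ < Na+ (both 10 e⁻, Z=12>11); Na+ < F- (isoelectronic, higher Z=11 is smaller); F- < Br- (same group, period 2 vs 4).
The complete sequence is Si4+ < Al3+ < Mg2+ < Na+ < F- < Br-. Al3+ sits at position 2.

2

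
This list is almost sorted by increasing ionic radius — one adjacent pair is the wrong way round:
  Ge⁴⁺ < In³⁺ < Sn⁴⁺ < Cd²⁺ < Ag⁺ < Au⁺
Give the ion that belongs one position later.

In³⁺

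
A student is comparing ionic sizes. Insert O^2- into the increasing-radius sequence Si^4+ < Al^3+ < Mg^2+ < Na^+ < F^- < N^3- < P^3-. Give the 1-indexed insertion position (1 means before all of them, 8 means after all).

Electron counts and nuclear charges: Si^4+ (Z=14, 10 e⁻), Al^3+ (Z=13, 10 e⁻), Mg^2+ (Z=12, 10 e⁻), Na^+ (Z=11, 10 e⁻), F^- (Z=9, 10 e⁻), O^2- (Z=8, 10 e⁻), N^3- (Z=7, 10 e⁻), P^3- (Z=15, 18 e⁻). Si^4+ < Al^3+ (isoelectronic, higher Z=14 is smaller); Al^3+ < Mg^2+ (isoelectronic, higher Z=13 is smaller); Mg^2+ < Na^+ (isoelectronic, higher Z=12 is smaller); Na^+ < F^- (isoelectronic, higher Z=11 is smaller); F^- < O^2- (both 10 e⁻, Z=9>8); O^2- < N^3- (both 10 e⁻, Z=8>7); N^3- < P^3- (same group, 1 shell fewer).
Merged order: Si^4+ < Al^3+ < Mg^2+ < Na^+ < F^- < O^2- < N^3- < P^3- — O^2- is number 6.

6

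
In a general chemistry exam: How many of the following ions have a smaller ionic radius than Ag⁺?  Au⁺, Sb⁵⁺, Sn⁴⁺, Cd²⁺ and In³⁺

4

Electron counts and nuclear charges: Sb⁵⁺ has 46 e⁻ (Z=51), Sn⁴⁺ has 46 e⁻ (Z=50), In³⁺ has 46 e⁻ (Z=49), Cd²⁺ has 46 e⁻ (Z=48), Ag⁺ has 46 e⁻ (Z=47), Au⁺ has 78 e⁻ (Z=79). Sb⁵⁺ < Sn⁴⁺ (isoelectronic, higher Z=51 is smaller); Sn⁴⁺ < In³⁺ (isoelectronic, higher Z=50 is smaller); In³⁺ < Cd²⁺ (both 46 e⁻, Z=49>48); Cd²⁺ < Ag⁺ (isoelectronic, higher Z=48 is smaller); Ag⁺ < Au⁺ (same group, 1 shell fewer).
Ordering all of them (including Ag⁺) by radius gives Sb⁵⁺ < Sn⁴⁺ < In³⁺ < Cd²⁺ < Ag⁺ < Au⁺. Count: 4.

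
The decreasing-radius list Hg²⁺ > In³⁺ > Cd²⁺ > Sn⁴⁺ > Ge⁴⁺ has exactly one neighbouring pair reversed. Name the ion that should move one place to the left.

Check each adjacent pair. In³⁺ and Cd²⁺ are reversed: In³⁺ and Cd²⁺ share 46 electrons; the higher nuclear charge on In (Z=49) contracts it more, so In³⁺ < Cd²⁺. No other neighbouring pair contradicts the periodic trends, so Cd²⁺ is the ion listed too late.

Cd²⁺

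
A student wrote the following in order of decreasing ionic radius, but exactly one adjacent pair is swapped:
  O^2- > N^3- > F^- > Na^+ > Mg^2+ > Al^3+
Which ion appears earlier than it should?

Check each adjacent pair. O^2- and N^3- are reversed: they are isoelectronic (10 e⁻) and O has more protons than N (8 vs 7), making O^2- smaller. No other neighbouring pair contradicts the periodic trends, so O^2- is the ion listed too early.

O^2-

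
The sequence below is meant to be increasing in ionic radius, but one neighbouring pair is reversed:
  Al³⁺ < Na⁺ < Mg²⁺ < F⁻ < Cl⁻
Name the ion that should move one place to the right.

Na⁺

Scanning neighbour by neighbour, only Na⁺/Mg²⁺ violates a trend: Mg²⁺ and Na⁺ share 10 electrons; the higher nuclear charge on Mg (Z=12) contracts it more, so Mg²⁺ < Na⁺. That makes Na⁺ the one sitting a position early relative to where it belongs.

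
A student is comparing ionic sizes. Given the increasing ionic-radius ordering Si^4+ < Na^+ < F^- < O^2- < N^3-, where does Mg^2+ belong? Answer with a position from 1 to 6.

2

These species are isoelectronic with 10 electrons. The only difference is the number of protons: Si^4+ (Z=14), Mg^2+ (Z=12), Na^+ (Z=11), F^- (Z=9), O^2- (Z=8), N^3- (Z=7). The strongest nuclear pull (Si^4+) gives the smallest ion.
Putting Mg^2+ in gives Si^4+ < Mg^2+ < Na^+ < F^- < O^2- < N^3-; it lands at slot 2.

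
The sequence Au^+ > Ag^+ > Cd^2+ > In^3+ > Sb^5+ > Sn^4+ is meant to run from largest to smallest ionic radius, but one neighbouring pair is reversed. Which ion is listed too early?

Compare adjacent ions: they are isoelectronic (46 e⁻) and Sb has more protons than Sn (51 vs 50), making Sb^5+ smaller — yet in this decreasing list Sb^5+ sits before Sn^4+. Nothing else is reversed, so Sb^5+ should move one place to the right.

Sb^5+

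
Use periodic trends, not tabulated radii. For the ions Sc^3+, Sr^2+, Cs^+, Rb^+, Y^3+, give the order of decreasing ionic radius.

Cs^+ > Rb^+ > Sr^2+ > Y^3+ > Sc^3+

Electron counts and nuclear charges: Sc^3+: 18 e⁻, Z=21, Y^3+: 36 e⁻, Z=39, Sr^2+: 36 e⁻, Z=38, Rb^+: 36 e⁻, Z=37, Cs^+: 54 e⁻, Z=55. Sc^3+ < Y^3+ (same group, 1 shell fewer); Y^3+ < Sr^2+ (both 36 e⁻, Z=39>38); Sr^2+ < Rb^+ (both 36 e⁻, Z=38>37); Rb^+ < Cs^+ (same group, 1 shell fewer).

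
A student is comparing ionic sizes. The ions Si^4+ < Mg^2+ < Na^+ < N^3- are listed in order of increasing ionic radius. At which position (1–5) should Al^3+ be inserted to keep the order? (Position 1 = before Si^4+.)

Each ion has 10 electrons. The ranking follows nuclear charge in reverse — greater Z gives a smaller radius. Si^4+ (Z=14), Al^3+ (Z=13), Mg^2+ (Z=12), Na^+ (Z=11), N^3- (Z=7).
With Al^3+ included the full order is Si^4+ < Al^3+ < Mg^2+ < Na^+ < N^3-, so it takes position 2.

2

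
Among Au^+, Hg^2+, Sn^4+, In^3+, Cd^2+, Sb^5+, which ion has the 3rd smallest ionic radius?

Sb^5+: 46 e⁻, Z=51, Sn^4+: 46 e⁻, Z=50, In^3+: 46 e⁻, Z=49, Cd^2+: 46 e⁻, Z=48, Hg^2+: 78 e⁻, Z=80, Au^+: 78 e⁻, Z=79. Sb^5+ < Sn^4+ (both 46 e⁻, Z=51>50); Sn^4+ < In^3+ (isoelectronic, higher Z=50 is smaller); In^3+ < Cd^2+ (both 46 e⁻, Z=49>48); Cd^2+ < Hg^2+ (same group, period 5 vs 6); Hg^2+ < Au^+ (both 78 e⁻, Z=80>79).
That gives Sb^5+ < Sn^4+ < In^3+ < Cd^2+ < Hg^2+ < Au^+. From the smallest end, number 3 is In^3+.

In^3+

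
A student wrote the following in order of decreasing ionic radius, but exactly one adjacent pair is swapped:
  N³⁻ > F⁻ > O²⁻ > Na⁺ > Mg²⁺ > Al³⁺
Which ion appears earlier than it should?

F⁻

Scanning neighbour by neighbour, only F⁻/O²⁻ violates a trend: F⁻ and O²⁻ share 10 electrons; the higher nuclear charge on F (Z=9) contracts it more, so F⁻ < O²⁻. That makes F⁻ the one sitting a position early relative to where it belongs.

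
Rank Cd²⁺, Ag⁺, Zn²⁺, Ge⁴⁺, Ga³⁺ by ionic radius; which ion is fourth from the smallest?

Tabulating Z and e⁻: Ge⁴⁺ (Z=32, 28 e⁻), Ga³⁺ (Z=31, 28 e⁻), Zn²⁺ (Z=30, 28 e⁻), Cd²⁺ (Z=48, 46 e⁻), Ag⁺ (Z=47, 46 e⁻). Ge⁴⁺ < Ga³⁺ (isoelectronic, higher Z=32 is smaller); Ga³⁺ < Zn²⁺ (both 28 e⁻, Z=31>30); Zn²⁺ < Cd²⁺ (same group, 1 shell fewer); Cd²⁺ < Ag⁺ (isoelectronic, higher Z=48 is smaller).
So the order is Ge⁴⁺ < Ga³⁺ < Zn²⁺ < Cd²⁺ < Ag⁺; the 4th-smallest ion is Cd²⁺.

Cd²⁺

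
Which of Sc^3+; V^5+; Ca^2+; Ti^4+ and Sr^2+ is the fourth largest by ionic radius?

Ti^4+

Tabulating Z and e⁻: V^5+ (Z=23, 18 e⁻), Ti^4+ (Z=22, 18 e⁻), Sc^3+ (Z=21, 18 e⁻), Ca^2+ (Z=20, 18 e⁻), Sr^2+ (Z=38, 36 e⁻). V^5+ < Ti^4+ (isoelectronic, higher Z=23 is smaller); Ti^4+ < Sc^3+ (isoelectronic, higher Z=22 is smaller); Sc^3+ < Ca^2+ (both 18 e⁻, Z=21>20); Ca^2+ < Sr^2+ (same group, period 4 vs 5).
That gives V^5+ < Ti^4+ < Sc^3+ < Ca^2+ < Sr^2+. From the largest end, number 4 is Ti^4+.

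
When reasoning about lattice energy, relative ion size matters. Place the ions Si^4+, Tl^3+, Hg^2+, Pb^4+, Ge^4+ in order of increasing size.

Si^4+ < Ge^4+ < Pb^4+ < Tl^3+ < Hg^2+

First list Z and electron count for each: Si^4+ (Z=14, 10 e⁻), Ge^4+ (Z=32, 28 e⁻), Pb^4+ (Z=82, 78 e⁻), Tl^3+ (Z=81, 78 e⁻), Hg^2+ (Z=80, 78 e⁻). Si^4+ < Ge^4+ (same group, 1 shell fewer); Ge^4+ < Pb^4+ (same group, period 4 vs 6); Pb^4+ < Tl^3+ (isoelectronic, higher Z=82 is smaller); Tl^3+ < Hg^2+ (isoelectronic, higher Z=81 is smaller).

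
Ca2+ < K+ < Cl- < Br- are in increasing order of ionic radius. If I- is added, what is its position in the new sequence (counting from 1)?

Ca2+ has 18 e⁻ (Z=20), K+ has 18 e⁻ (Z=19), Cl- has 18 e⁻ (Z=17), Br- has 36 e⁻ (Z=35), I- has 54 e⁻ (Z=53). Ca2+ < K+ (both 18 e⁻, Z=20>19); K+ < Cl- (both 18 e⁻, Z=19>17); Cl- < Br- (same group, 1 shell fewer); Br- < I- (same group, period 4 vs 5).
With I- included the full order is Ca2+ < K+ < Cl- < Br- < I-, so it takes position 5.

5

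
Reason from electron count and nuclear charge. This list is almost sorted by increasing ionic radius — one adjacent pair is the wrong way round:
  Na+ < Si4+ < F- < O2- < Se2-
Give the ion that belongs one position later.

Na+

Check each adjacent pair. Na+ and Si4+ are reversed: both have 10 electrons but Z(Si)=14 > Z(Na)=11, so Si4+ should be the smaller of the two. No other neighbouring pair contradicts the periodic trends, so Na+ is the ion listed too early.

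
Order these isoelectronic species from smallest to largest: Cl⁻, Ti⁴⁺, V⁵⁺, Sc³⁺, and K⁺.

V⁵⁺ < Ti⁴⁺ < Sc³⁺ < K⁺ < Cl⁻

These species are isoelectronic with 18 electrons. The only difference is the number of protons: V⁵⁺ (Z=23), Ti⁴⁺ (Z=22), Sc³⁺ (Z=21), K⁺ (Z=19), Cl⁻ (Z=17). The strongest nuclear pull (V⁵⁺) gives the smallest ion.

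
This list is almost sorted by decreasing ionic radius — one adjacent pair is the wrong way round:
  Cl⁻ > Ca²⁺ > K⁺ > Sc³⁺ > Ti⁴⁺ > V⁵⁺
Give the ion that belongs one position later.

Ca²⁺

Scanning neighbour by neighbour, only Ca²⁺/K⁺ violates a trend: Ca²⁺ and K⁺ share 18 electrons; the higher nuclear charge on Ca (Z=20) contracts it more, so Ca²⁺ < K⁺. That makes Ca²⁺ the one sitting a position early relative to where it belongs.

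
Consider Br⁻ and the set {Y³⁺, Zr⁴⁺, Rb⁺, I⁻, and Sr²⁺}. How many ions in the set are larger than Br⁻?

1

Tabulating Z and e⁻: Zr⁴⁺: 36 e⁻, Z=40, Y³⁺: 36 e⁻, Z=39, Sr²⁺: 36 e⁻, Z=38, Rb⁺: 36 e⁻, Z=37, Br⁻: 36 e⁻, Z=35, I⁻: 54 e⁻, Z=53. Zr⁴⁺ < Y³⁺ (both 36 e⁻, Z=40>39); Y³⁺ < Sr²⁺ (both 36 e⁻, Z=39>38); Sr²⁺ < Rb⁺ (both 36 e⁻, Z=38>37); Rb⁺ < Br⁻ (isoelectronic, higher Z=37 is smaller); Br⁻ < I⁻ (same group, period 4 vs 5).
Overall: Zr⁴⁺ < Y³⁺ < Sr²⁺ < Rb⁺ < Br⁻ < I⁻. Br⁻ has 4 below it and 1 above. That's 1.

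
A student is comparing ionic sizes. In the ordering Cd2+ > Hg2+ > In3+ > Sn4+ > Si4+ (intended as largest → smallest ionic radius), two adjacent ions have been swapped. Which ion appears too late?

Scanning neighbour by neighbour, only Cd2+/Hg2+ violates a trend: Cd2+ and Hg2+ are in one column with the same charge; the lighter period-5 ion has one fewer shell and is smaller. That makes Hg2+ the one sitting a position late relative to where it belongs.

Hg2+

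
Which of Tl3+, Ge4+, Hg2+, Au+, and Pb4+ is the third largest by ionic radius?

Tl3+

Ge4+: 28 e⁻, Z=32, Pb4+: 78 e⁻, Z=82, Tl3+: 78 e⁻, Z=81, Hg2+: 78 e⁻, Z=80, Au+: 78 e⁻, Z=79. Ge4+ < Pb4+ (same group, period 4 vs 6); Pb4+ < Tl3+ (isoelectronic, higher Z=82 is smaller); Tl3+ < Hg2+ (both 78 e⁻, Z=81>80); Hg2+ < Au+ (isoelectronic, higher Z=80 is smaller).
So the order is Ge4+ < Pb4+ < Tl3+ < Hg2+ < Au+; the 3rd-largest ion is Tl3+.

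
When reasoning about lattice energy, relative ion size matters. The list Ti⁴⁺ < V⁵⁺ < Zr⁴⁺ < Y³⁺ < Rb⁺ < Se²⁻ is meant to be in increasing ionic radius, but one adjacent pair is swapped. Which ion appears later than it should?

V⁵⁺

Compare adjacent ions: they are isoelectronic (18 e⁻) and V has more protons than Ti (23 vs 22), making V⁵⁺ smaller — yet in this increasing list Ti⁴⁺ sits before V⁵⁺. Nothing else is reversed, so V⁵⁺ should move one place to the left.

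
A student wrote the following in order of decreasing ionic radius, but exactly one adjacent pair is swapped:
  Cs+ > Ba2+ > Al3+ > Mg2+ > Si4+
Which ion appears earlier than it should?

Al3+

Compare adjacent ions: they are isoelectronic (10 e⁻) and Al has more protons than Mg (13 vs 12), making Al3+ smaller — yet in this decreasing list Al3+ sits before Mg2+. Nothing else is reversed, so Al3+ should move one place to the right.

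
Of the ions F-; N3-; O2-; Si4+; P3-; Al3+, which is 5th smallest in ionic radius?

N3-

First list Z and electron count for each: Si4+ (Z=14, 10 e⁻), Al3+ (Z=13, 10 e⁻), F- (Z=9, 10 e⁻), O2- (Z=8, 10 e⁻), N3- (Z=7, 10 e⁻), P3- (Z=15, 18 e⁻). Si4+ < Al3+ (isoelectronic, higher Z=14 is smaller); Al3+ < F- (both 10 e⁻, Z=13>9); F- < O2- (both 10 e⁻, Z=9>8); O2- < N3- (both 10 e⁻, Z=8>7); N3- < P3- (same group, period 2 vs 3).
Full ascending order: Si4+ < Al3+ < F- < O2- < N3- < P3-. Counting from the smallest, position 5 is N3-.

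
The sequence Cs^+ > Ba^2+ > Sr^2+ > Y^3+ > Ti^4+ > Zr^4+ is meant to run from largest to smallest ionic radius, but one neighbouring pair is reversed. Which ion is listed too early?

Ti^4+

The pair Ti^4+, Zr^4+ is the wrong way round — both in group 4 with the same charge; Ti^4+ (period 4) has the smaller radius. All other adjacent pairs agree with periodic trends, so Ti^4+ is the misplaced ion.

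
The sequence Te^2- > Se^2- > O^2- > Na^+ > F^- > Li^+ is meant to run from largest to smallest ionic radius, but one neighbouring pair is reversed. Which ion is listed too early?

Na^+

Scanning neighbour by neighbour, only Na^+/F^- violates a trend: both have 10 electrons but Z(Na)=11 > Z(F)=9, so Na^+ should be the smaller of the two. That makes Na^+ the one sitting a position early relative to where it belongs.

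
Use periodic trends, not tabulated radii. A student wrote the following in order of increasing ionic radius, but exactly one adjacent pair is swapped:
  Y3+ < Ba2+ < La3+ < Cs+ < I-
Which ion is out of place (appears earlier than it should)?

Ba2+

Compare adjacent ions: La3+ and Ba2+ share 54 electrons; the higher nuclear charge on La (Z=57) contracts it more, so La3+ < Ba2+ — yet in this increasing list Ba2+ sits before La3+. Nothing else is reversed, so Ba2+ should move one place to the right.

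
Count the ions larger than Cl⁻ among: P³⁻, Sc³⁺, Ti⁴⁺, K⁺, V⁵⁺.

1

All of these have 18 electrons (isoelectronic). With the same electron cloud, the ion with the most protons pulls it in tightest. Nuclear charges: V⁵⁺ (Z=23), Ti⁴⁺ (Z=22), Sc³⁺ (Z=21), K⁺ (Z=19), Cl⁻ (Z=17), P³⁻ (Z=15). Highest Z is smallest.
Overall: V⁵⁺ < Ti⁴⁺ < Sc³⁺ < K⁺ < Cl⁻ < P³⁻. Cl⁻ has 4 below it and 1 above. So 1 is larger.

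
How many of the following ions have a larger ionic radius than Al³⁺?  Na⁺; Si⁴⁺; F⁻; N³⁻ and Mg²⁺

All of these have 10 electrons (isoelectronic). With the same electron cloud, the ion with the most protons pulls it in tightest. Nuclear charges: Si⁴⁺ (Z=14), Al³⁺ (Z=13), Mg²⁺ (Z=12), Na⁺ (Z=11), F⁻ (Z=9), N³⁻ (Z=7). Highest Z is smallest.
Overall: Si⁴⁺ < Al³⁺ < Mg²⁺ < Na⁺ < F⁻ < N³⁻. Al³⁺ has 1 below it and 4 above. Count: 4.

4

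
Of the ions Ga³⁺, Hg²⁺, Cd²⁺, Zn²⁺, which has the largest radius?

Work out protons and electrons: Ga³⁺ has 28 e⁻ (Z=31), Zn²⁺ has 28 e⁻ (Z=30), Cd²⁺ has 46 e⁻ (Z=48), Hg²⁺ has 78 e⁻ (Z=80). Ga³⁺ < Zn²⁺ (both 28 e⁻, Z=31>30); Zn²⁺ < Cd²⁺ (same group, 1 shell fewer); Cd²⁺ < Hg²⁺ (same group, 1 shell fewer).

Hg²⁺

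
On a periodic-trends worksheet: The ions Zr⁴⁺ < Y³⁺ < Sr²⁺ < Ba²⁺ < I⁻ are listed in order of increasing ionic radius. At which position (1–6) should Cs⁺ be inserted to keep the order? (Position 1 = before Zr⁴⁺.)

Tabulating Z and e⁻: Zr⁴⁺ (Z=40, 36 e⁻), Y³⁺ (Z=39, 36 e⁻), Sr²⁺ (Z=38, 36 e⁻), Ba²⁺ (Z=56, 54 e⁻), Cs⁺ (Z=55, 54 e⁻), I⁻ (Z=53, 54 e⁻). Zr⁴⁺ < Y³⁺ (isoelectronic, higher Z=40 is smaller); Y³⁺ < Sr²⁺ (both 36 e⁻, Z=39>38); Sr²⁺ < Ba²⁺ (same group, 1 shell fewer); Ba²⁺ < Cs⁺ (both 54 e⁻, Z=56>55); Cs⁺ < I⁻ (both 54 e⁻, Z=55>53).
With Cs⁺ included the full order is Zr⁴⁺ < Y³⁺ < Sr²⁺ < Ba²⁺ < Cs⁺ < I⁻, so it takes position 5.

5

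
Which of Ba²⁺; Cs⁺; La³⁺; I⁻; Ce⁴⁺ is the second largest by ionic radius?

Isoelectronic series (54 e⁻ each). Size is set by nuclear charge: more protons means a smaller ion. Ce⁴⁺ (Z=58), La³⁺ (Z=57), Ba²⁺ (Z=56), Cs⁺ (Z=55), I⁻ (Z=53).
That gives Ce⁴⁺ < La³⁺ < Ba²⁺ < Cs⁺ < I⁻. From the largest end, number 2 is Cs⁺.

Cs⁺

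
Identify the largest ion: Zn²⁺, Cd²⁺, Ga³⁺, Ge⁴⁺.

First list Z and electron count for each: Ge⁴⁺ (Z=32, 28 e⁻), Ga³⁺ (Z=31, 28 e⁻), Zn²⁺ (Z=30, 28 e⁻), Cd²⁺ (Z=48, 46 e⁻). Ge⁴⁺ < Ga³⁺ (isoelectronic, higher Z=32 is smaller); Ga³⁺ < Zn²⁺ (both 28 e⁻, Z=31>30); Zn²⁺ < Cd²⁺ (same group, 1 shell fewer).

Cd²⁺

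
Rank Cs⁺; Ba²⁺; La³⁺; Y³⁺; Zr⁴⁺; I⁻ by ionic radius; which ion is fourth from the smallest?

Work out protons and electrons: Zr⁴⁺ (Z=40, 36 e⁻), Y³⁺ (Z=39, 36 e⁻), La³⁺ (Z=57, 54 e⁻), Ba²⁺ (Z=56, 54 e⁻), Cs⁺ (Z=55, 54 e⁻), I⁻ (Z=53, 54 e⁻). Zr⁴⁺ < Y³⁺ (isoelectronic, higher Z=40 is smaller); Y³⁺ < La³⁺ (same group, 1 shell fewer); La³⁺ < Ba²⁺ (both 54 e⁻, Z=57>56); Ba²⁺ < Cs⁺ (isoelectronic, higher Z=56 is smaller); Cs⁺ < I⁻ (isoelectronic, higher Z=55 is smaller).
That gives Zr⁴⁺ < Y³⁺ < La³⁺ < Ba²⁺ < Cs⁺ < I⁻. From the smallest end, number 4 is Ba²⁺.

Ba²⁺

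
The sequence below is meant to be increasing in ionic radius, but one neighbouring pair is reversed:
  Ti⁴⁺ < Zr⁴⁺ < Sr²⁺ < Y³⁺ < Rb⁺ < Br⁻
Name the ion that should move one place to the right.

Scanning neighbour by neighbour, only Sr²⁺/Y³⁺ violates a trend: Y³⁺ and Sr²⁺ share 36 electrons; the higher nuclear charge on Y (Z=39) contracts it more, so Y³⁺ < Sr²⁺. That makes Sr²⁺ the one sitting a position early relative to where it belongs.

Sr²⁺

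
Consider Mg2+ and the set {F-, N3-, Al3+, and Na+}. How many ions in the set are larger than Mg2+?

3

Isoelectronic series (10 e⁻ each). Size is set by nuclear charge: more protons means a smaller ion. Al3+ (Z=13), Mg2+ (Z=12), Na+ (Z=11), F- (Z=9), N3- (Z=7).
Relative to Mg2+, the ions that are larger are Na+, F-, N3-. So 3 are larger.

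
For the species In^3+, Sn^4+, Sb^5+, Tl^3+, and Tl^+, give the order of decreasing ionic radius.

Sb^5+ (Z=51, 46 e⁻), Sn^4+ (Z=50, 46 e⁻), In^3+ (Z=49, 46 e⁻), Tl^3+ (Z=81, 78 e⁻), Tl^+ (Z=81, 80 e⁻). Sb^5+ < Sn^4+ (isoelectronic, higher Z=51 is smaller); Sn^4+ < In^3+ (isoelectronic, higher Z=50 is smaller); In^3+ < Tl^3+ (same group, 1 shell fewer); Tl^3+ < Tl^+ (higher charge on the same element).

Tl^+ > Tl^3+ > In^3+ > Sn^4+ > Sb^5+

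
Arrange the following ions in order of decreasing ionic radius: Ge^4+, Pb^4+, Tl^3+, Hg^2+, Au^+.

Ge^4+: 28 e⁻, Z=32, Pb^4+: 78 e⁻, Z=82, Tl^3+: 78 e⁻, Z=81, Hg^2+: 78 e⁻, Z=80, Au^+: 78 e⁻, Z=79. Ge^4+ < Pb^4+ (same group, period 4 vs 6); Pb^4+ < Tl^3+ (isoelectronic, higher Z=82 is smaller); Tl^3+ < Hg^2+ (both 78 e⁻, Z=81>80); Hg^2+ < Au^+ (both 78 e⁻, Z=80>79).

Au^+ > Hg^2+ > Tl^3+ > Pb^4+ > Ge^4+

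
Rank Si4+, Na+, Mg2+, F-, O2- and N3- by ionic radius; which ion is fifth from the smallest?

These species are isoelectronic with 10 electrons. The only difference is the number of protons: Si4+ (Z=14), Mg2+ (Z=12), Na+ (Z=11), F- (Z=9), O2- (Z=8), N3- (Z=7). The strongest nuclear pull (Si4+) gives the smallest ion.
Ordering: Si4+ < Mg2+ < Na+ < F- < O2- < N3-. The fifth smallest is O2-.

O2-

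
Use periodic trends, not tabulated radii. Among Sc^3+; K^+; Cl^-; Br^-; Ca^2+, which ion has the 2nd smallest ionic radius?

Ca^2+

Sc^3+ has 18 e⁻ (Z=21), Ca^2+ has 18 e⁻ (Z=20), K^+ has 18 e⁻ (Z=19), Cl^- has 18 e⁻ (Z=17), Br^- has 36 e⁻ (Z=35). Sc^3+ < Ca^2+ (isoelectronic, higher Z=21 is smaller); Ca^2+ < K^+ (both 18 e⁻, Z=20>19); K^+ < Cl^- (isoelectronic, higher Z=19 is smaller); Cl^- < Br^- (same group, 1 shell fewer).
That gives Sc^3+ < Ca^2+ < K^+ < Cl^- < Br^-. From the smallest end, number 2 is Ca^2+.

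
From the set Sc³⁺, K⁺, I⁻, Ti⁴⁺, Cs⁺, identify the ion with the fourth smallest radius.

Cs⁺

Electron counts and nuclear charges: Ti⁴⁺: 18 e⁻, Z=22, Sc³⁺: 18 e⁻, Z=21, K⁺: 18 e⁻, Z=19, Cs⁺: 54 e⁻, Z=55, I⁻: 54 e⁻, Z=53. Ti⁴⁺ < Sc³⁺ (isoelectronic, higher Z=22 is smaller); Sc³⁺ < K⁺ (both 18 e⁻, Z=21>19); K⁺ < Cs⁺ (same group, 2 shells fewer); Cs⁺ < I⁻ (isoelectronic, higher Z=55 is smaller).
Full ascending order: Ti⁴⁺ < Sc³⁺ < K⁺ < Cs⁺ < I⁻. Counting from the smallest, position 4 is Cs⁺.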